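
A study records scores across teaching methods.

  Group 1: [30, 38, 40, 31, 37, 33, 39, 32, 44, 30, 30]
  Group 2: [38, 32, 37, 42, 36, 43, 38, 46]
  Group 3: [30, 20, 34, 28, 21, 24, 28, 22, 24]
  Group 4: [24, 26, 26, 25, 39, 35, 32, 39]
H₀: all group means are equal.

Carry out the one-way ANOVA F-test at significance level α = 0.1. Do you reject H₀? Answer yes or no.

Group means [34.91, 39.00, 25.67, 30.75], grand mean 32.583
SSB = Σnᵢ(x̄ᵢ−x̄)² = 846.341; SSW = ΣΣ(x−x̄ᵢ)² = 828.409
MSB = 846.341/3 = 282.1136; MSW = 828.409/32 = 25.8878
F = MSB/MSW = 10.8976
df = (3, 32)
p-value (upper-tail) = 0.00004
At α=0.1: p < α → reject H₀

reject H₀: yes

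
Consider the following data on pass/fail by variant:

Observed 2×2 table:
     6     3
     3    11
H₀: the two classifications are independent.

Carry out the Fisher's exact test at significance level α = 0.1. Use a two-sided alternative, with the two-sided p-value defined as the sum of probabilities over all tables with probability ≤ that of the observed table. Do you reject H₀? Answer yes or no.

reject H₀: yes

Margins: r₁=9, r₂=14, c₁=9, c₂=14, n=23
p_obs = C(9,6)·C(14,3)/C(23,9); sum pmf over tables with pmf ≤ p_obs
p-value (two-sided) = 0.07710
At α=0.1: p < α → reject H₀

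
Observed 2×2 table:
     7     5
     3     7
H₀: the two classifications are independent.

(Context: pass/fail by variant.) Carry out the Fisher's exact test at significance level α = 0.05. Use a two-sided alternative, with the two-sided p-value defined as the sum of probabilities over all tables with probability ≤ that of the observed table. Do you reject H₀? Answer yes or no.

reject H₀: no

Margins: r₁=12, r₂=10, c₁=10, c₂=12, n=22
p_obs = C(12,7)·C(10,3)/C(22,10); sum pmf over tables with pmf ≤ p_obs
p-value (two-sided) = 0.23053
At α=0.05: p ≥ α → fail to reject H₀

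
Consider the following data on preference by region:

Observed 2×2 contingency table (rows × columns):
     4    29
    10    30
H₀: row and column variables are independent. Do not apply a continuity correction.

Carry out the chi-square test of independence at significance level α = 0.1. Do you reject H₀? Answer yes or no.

reject H₀: no

Row totals [33, 40], col totals [14, 59], n=73
χ² = (4−6.33)²/6.33 + (29−26.67)²/26.67 + (10−7.67)²/7.67 + (30−32.33)²/32.33 = 1.9349
df = 1
p-value (upper-tail) = 0.16422
At α=0.1: p ≥ α → fail to reject H₀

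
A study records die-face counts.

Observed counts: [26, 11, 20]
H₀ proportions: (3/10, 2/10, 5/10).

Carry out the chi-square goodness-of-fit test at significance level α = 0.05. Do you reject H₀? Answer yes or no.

reject H₀: yes

n = 57; E_i = n·p_i = [17.10, 11.40, 28.50]
χ² = (26−17.10)²/17.10 + (11−11.40)²/11.40 + (20−28.50)²/28.50 = 7.1813
df = 2
p-value (upper-tail) = 0.02758
At α=0.05: p < α → reject H₀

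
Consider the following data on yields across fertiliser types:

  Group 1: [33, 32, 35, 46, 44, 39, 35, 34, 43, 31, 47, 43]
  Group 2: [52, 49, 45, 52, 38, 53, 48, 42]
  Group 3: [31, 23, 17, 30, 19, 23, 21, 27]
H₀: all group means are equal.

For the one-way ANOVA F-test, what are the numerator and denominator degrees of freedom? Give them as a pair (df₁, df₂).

k = 3 groups, N = 28 total
df = (k−1, N−k) = (3−1, 28−3) = (2, 25)

degrees of freedom = [2, 25]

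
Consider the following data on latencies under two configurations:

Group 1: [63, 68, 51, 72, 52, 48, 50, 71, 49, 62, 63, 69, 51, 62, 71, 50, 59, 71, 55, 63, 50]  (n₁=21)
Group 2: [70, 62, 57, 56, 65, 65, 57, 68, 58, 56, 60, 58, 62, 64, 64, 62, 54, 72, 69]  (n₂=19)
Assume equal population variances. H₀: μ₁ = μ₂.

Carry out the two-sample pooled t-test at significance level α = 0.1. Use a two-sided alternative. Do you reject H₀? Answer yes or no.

reject H₀: no

x̄₁=59.524, s₁=8.658, n₁=21
x̄₂=62.053, s₂=5.254, n₂=19
s_p² = [20·8.658² + 18·5.254²]/38 = 52.5312
SE = √(s_p²·(1/21+1/19)) = 2.2948
t = (59.524−62.053)/2.2948 = -1.1020
df = 38
p-value (two-sided) = 0.27741
At α=0.1: p ≥ α → fail to reject H₀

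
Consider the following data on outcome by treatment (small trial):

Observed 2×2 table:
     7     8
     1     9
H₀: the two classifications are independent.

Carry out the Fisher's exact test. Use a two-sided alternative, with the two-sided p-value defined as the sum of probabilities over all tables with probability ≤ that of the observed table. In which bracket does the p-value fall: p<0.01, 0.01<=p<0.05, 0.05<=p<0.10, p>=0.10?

Margins: r₁=15, r₂=10, c₁=8, c₂=17, n=25
p_obs = C(15,7)·C(10,1)/C(25,8); sum pmf over tables with pmf ≤ p_obs
p-value (two-sided) = 0.08754
→ bracket: 0.05<=p<0.10

p-value bracket: 0.05<=p<0.10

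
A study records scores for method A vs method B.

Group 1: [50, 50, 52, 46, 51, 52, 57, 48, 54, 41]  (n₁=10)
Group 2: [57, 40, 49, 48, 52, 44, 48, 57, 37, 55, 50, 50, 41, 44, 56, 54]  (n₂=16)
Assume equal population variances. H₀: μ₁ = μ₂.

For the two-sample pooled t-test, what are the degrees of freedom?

degrees of freedom = 24

df = n₁ + n₂ − 2 = 10 + 16 − 2 = 24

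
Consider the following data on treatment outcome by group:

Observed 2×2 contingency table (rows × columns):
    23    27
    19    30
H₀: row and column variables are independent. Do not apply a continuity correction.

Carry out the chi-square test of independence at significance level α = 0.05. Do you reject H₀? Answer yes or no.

reject H₀: no

Row totals [50, 49], col totals [42, 57], n=99
χ² = (23−21.21)²/21.21 + (27−28.79)²/28.79 + (19−20.79)²/20.79 + (30−28.21)²/28.21 = 0.5288
df = 1
p-value (upper-tail) = 0.46711
At α=0.05: p ≥ α → fail to reject H₀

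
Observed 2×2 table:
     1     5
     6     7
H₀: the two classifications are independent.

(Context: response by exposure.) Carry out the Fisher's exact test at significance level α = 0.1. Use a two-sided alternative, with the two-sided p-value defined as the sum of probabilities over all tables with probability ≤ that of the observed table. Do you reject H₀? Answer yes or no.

Margins: r₁=6, r₂=13, c₁=7, c₂=12, n=19
p_obs = C(6,1)·C(13,6)/C(19,7); sum pmf over tables with pmf ≤ p_obs
p-value (two-sided) = 0.33308
At α=0.1: p ≥ α → fail to reject H₀

reject H₀: no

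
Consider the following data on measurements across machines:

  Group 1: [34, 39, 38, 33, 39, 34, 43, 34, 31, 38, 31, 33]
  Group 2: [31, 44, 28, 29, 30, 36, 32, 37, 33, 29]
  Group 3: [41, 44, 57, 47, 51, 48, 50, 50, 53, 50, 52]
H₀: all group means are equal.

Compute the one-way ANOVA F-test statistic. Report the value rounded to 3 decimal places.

Group means [35.58, 32.90, 49.36], grand mean 39.364
SSB = Σnᵢ(x̄ᵢ−x̄)² = 1689.274; SSW = ΣΣ(x−x̄ᵢ)² = 558.362
MSB = 1689.274/2 = 844.6371; MSW = 558.362/30 = 18.6121
F = MSB/MSW = 45.3811
df = (2, 30)

test statistic = 45.381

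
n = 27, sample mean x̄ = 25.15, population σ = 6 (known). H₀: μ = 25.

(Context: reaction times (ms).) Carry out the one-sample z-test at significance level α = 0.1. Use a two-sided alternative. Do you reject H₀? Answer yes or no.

SE = σ/√n = 6/√27 = 1.1547
z = (x̄−μ₀)/SE = (25.15−25)/1.1547 = 0.1299
p-value (two-sided) = 0.89664
At α=0.1: p ≥ α → fail to reject H₀

reject H₀: no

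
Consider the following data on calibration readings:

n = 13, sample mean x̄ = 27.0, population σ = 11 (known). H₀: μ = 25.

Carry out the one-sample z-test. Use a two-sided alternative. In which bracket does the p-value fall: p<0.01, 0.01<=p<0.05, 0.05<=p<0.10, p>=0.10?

SE = σ/√n = 11/√13 = 3.0509
z = (x̄−μ₀)/SE = (27.0−25)/3.0509 = 0.6556
p-value (two-sided) = 0.51211
→ bracket: p>=0.10

p-value bracket: p>=0.10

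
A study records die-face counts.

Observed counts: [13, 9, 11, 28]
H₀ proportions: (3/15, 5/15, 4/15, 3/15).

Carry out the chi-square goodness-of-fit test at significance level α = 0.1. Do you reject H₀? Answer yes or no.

reject H₀: yes

n = 61; E_i = n·p_i = [12.20, 20.33, 16.27, 12.20]
χ² = (13−12.20)²/12.20 + (9−20.33)²/20.33 + (11−16.27)²/16.27 + (28−12.20)²/12.20 = 28.5369
df = 3
p-value (upper-tail) = 0.00000
At α=0.1: p < α → reject H₀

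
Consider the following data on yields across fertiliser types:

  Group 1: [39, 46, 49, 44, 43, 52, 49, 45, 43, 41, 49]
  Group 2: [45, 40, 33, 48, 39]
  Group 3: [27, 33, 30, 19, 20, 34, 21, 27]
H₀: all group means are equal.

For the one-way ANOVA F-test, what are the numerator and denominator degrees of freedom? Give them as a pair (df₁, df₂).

k = 3 groups, N = 24 total
df = (k−1, N−k) = (3−1, 24−3) = (2, 21)

degrees of freedom = [2, 21]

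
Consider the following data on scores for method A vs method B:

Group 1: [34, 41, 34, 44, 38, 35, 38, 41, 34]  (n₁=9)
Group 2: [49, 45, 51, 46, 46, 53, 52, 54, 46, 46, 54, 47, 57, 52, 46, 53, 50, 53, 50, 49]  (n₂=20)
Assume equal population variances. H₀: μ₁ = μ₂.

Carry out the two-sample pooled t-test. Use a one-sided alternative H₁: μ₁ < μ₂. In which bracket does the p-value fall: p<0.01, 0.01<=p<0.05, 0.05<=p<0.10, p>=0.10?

x̄₁=37.667, s₁=3.708, n₁=9
x̄₂=49.950, s₂=3.502, n₂=20
s_p² = [8·3.708² + 19·3.502²]/27 = 12.7019
SE = √(s_p²·(1/9+1/20)) = 1.4305
t = (37.667−49.950)/1.4305 = -8.5866
df = 27
p-value (one-sided, H₁ less) = 0.00000
→ bracket: p<0.01

p-value bracket: p<0.01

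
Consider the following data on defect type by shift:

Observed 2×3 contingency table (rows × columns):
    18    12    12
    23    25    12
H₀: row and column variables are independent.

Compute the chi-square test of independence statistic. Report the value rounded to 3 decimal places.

test statistic = 2.065

Row totals [42, 60], col totals [41, 37, 24], n=102
χ² = (18−16.88)²/16.88 + (12−15.24)²/15.24 + (12−9.88)²/9.88 + (23−24.12)²/24.12 + (25−21.76)²/21.76 + (12−14.12)²/14.12 = 2.0652
df = 2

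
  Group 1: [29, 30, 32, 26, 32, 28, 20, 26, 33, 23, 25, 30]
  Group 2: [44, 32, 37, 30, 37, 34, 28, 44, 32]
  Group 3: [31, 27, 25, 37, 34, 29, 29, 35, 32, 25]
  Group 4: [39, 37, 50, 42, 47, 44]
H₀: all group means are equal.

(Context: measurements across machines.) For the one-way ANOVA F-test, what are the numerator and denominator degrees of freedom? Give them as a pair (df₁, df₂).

k = 4 groups, N = 37 total
df = (k−1, N−k) = (4−1, 37−4) = (3, 33)

degrees of freedom = [3, 33]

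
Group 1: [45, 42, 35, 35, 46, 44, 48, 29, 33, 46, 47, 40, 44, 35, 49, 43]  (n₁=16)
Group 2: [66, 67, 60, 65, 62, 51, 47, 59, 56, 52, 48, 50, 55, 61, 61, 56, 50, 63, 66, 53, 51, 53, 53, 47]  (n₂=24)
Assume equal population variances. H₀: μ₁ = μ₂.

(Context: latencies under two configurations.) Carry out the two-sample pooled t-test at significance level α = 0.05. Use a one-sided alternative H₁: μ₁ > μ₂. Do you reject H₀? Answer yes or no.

x̄₁=41.312, s₁=6.074, n₁=16
x̄₂=56.333, s₂=6.431, n₂=24
s_p² = [15·6.074² + 23·6.431²]/38 = 39.5992
SE = √(s_p²·(1/16+1/24)) = 2.0310
t = (41.312−56.333)/2.0310 = -7.3958
df = 38
p-value (one-sided, H₁ greater) = 1.00000
At α=0.05: p ≥ α → fail to reject H₀

reject H₀: no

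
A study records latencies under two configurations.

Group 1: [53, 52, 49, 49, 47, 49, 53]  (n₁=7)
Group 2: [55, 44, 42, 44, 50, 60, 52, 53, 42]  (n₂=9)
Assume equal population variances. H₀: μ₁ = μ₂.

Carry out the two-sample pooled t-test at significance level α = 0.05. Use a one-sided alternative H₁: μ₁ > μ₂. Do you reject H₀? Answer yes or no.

x̄₁=50.286, s₁=2.360, n₁=7
x̄₂=49.111, s₂=6.431, n₂=9
s_p² = [6·2.360² + 8·6.431²]/14 = 26.0227
SE = √(s_p²·(1/7+1/9)) = 2.5708
t = (50.286−49.111)/2.5708 = 0.4569
df = 14
p-value (one-sided, H₁ greater) = 0.32737
At α=0.05: p ≥ α → fail to reject H₀

reject H₀: no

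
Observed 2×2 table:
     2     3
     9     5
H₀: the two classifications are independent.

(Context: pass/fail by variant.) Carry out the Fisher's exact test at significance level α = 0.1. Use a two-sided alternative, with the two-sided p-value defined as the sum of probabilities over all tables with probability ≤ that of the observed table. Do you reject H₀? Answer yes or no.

reject H₀: no

Margins: r₁=5, r₂=14, c₁=11, c₂=8, n=19
p_obs = C(5,2)·C(14,9)/C(19,11); sum pmf over tables with pmf ≤ p_obs
p-value (two-sided) = 0.60268
At α=0.1: p ≥ α → fail to reject H₀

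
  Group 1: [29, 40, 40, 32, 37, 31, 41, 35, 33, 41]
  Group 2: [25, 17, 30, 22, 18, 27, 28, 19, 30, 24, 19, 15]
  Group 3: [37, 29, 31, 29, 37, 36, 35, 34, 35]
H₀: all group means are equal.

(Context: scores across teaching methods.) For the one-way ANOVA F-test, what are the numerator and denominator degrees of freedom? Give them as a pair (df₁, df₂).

degrees of freedom = [2, 28]

k = 3 groups, N = 31 total
df = (k−1, N−k) = (3−1, 31−3) = (2, 28)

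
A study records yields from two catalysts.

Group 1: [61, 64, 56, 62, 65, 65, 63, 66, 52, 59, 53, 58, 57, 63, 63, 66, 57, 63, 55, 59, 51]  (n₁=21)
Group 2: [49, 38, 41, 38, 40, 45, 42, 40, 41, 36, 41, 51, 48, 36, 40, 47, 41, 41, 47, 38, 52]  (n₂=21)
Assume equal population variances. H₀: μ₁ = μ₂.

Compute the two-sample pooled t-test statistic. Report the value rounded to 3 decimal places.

x̄₁=59.905, s₁=4.679, n₁=21
x̄₂=42.476, s₂=4.781, n₂=21
s_p² = [20·4.679² + 20·4.781²]/40 = 22.3762
SE = √(s_p²·(1/21+1/21)) = 1.4598
t = (59.905−42.476)/1.4598 = 11.9389
df = 40

test statistic = 11.939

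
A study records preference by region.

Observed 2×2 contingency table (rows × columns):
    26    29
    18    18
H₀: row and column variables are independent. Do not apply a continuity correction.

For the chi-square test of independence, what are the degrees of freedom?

df = (r−1)(c−1) = (2−1)·(2−1) = 1

degrees of freedom = 1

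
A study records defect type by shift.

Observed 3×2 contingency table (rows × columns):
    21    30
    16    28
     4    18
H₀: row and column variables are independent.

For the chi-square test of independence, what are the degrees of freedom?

degrees of freedom = 2

df = (r−1)(c−1) = (3−1)·(2−1) = 2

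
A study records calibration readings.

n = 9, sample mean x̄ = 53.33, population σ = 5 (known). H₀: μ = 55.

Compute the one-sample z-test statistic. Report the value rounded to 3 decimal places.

test statistic = -1.002

SE = σ/√n = 5/√9 = 1.6667
z = (x̄−μ₀)/SE = (53.33−55)/1.6667 = -1.0020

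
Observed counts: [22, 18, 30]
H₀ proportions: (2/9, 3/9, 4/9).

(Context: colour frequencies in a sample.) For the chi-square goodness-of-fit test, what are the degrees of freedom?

degrees of freedom = 2

df = k − 1 = 3 − 1 = 2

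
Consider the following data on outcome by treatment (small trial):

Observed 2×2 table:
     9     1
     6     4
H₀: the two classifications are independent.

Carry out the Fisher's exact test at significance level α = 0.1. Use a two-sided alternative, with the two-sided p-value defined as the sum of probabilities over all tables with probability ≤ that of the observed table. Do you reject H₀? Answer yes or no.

Margins: r₁=10, r₂=10, c₁=15, c₂=5, n=20
p_obs = C(10,9)·C(10,6)/C(20,15); sum pmf over tables with pmf ≤ p_obs
p-value (two-sided) = 0.30341
At α=0.1: p ≥ α → fail to reject H₀

reject H₀: no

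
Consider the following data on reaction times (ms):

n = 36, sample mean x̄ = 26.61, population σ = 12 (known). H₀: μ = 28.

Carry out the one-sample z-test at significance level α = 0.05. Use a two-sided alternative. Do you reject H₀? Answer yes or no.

SE = σ/√n = 12/√36 = 2.0000
z = (x̄−μ₀)/SE = (26.61−28)/2.0000 = -0.6950
p-value (two-sided) = 0.48706
At α=0.05: p ≥ α → fail to reject H₀

reject H₀: no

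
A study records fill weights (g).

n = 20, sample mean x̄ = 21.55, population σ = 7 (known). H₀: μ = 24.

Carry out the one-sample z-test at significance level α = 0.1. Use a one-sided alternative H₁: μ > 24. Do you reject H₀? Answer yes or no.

reject H₀: no

SE = σ/√n = 7/√20 = 1.5652
z = (x̄−μ₀)/SE = (21.55−24)/1.5652 = -1.5652
p-value (one-sided, H₁ greater) = 0.94124
At α=0.1: p ≥ α → fail to reject H₀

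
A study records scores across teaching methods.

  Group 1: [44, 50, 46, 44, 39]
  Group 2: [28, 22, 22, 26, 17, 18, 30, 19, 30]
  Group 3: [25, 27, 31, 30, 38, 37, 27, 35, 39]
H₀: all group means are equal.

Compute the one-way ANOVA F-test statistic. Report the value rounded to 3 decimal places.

Group means [44.60, 23.56, 32.11], grand mean 31.478
SSB = Σnᵢ(x̄ᵢ−x̄)² = 1429.428; SSW = ΣΣ(x−x̄ᵢ)² = 494.311
MSB = 1429.428/2 = 714.7140; MSW = 494.311/20 = 24.7156
F = MSB/MSW = 28.9176
df = (2, 20)

test statistic = 28.918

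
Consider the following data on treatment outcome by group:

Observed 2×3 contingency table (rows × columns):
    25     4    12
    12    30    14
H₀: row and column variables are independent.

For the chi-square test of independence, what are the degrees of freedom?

degrees of freedom = 2

df = (r−1)(c−1) = (2−1)·(3−1) = 2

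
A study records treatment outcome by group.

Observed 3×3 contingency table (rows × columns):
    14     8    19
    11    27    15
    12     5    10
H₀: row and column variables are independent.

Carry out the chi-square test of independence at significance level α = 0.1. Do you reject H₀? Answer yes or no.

Row totals [41, 53, 27], col totals [37, 40, 44], n=121
χ² = (14−12.54)²/12.54 + (8−13.55)²/13.55 + (19−14.91)²/14.91 + (11−16.21)²/16.21 + (27−17.52)²/17.52 + (15−19.27)²/19.27 + (12−8.26)²/8.26 + (5−8.93)²/8.93 + (10−9.82)²/9.82 = 14.7450
df = 4
p-value (upper-tail) = 0.00526
At α=0.1: p < α → reject H₀

reject H₀: yes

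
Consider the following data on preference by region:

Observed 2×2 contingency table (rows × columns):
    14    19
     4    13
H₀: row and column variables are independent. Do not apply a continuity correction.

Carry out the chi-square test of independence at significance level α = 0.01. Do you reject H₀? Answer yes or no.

Row totals [33, 17], col totals [18, 32], n=50
χ² = (14−11.88)²/11.88 + (19−21.12)²/21.12 + (4−6.12)²/6.12 + (13−10.88)²/10.88 = 1.7386
df = 1
p-value (upper-tail) = 0.18732
At α=0.01: p ≥ α → fail to reject H₀

reject H₀: no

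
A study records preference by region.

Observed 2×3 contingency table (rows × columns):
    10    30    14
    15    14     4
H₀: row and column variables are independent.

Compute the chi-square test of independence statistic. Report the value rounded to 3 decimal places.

test statistic = 7.757

Row totals [54, 33], col totals [25, 44, 18], n=87
χ² = (10−15.52)²/15.52 + (30−27.31)²/27.31 + (14−11.17)²/11.17 + (15−9.48)²/9.48 + (14−16.69)²/16.69 + (4−6.83)²/6.83 = 7.7567
df = 2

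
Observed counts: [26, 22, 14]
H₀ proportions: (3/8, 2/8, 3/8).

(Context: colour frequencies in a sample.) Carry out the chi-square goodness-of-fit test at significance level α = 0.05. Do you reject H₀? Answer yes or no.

n = 62; E_i = n·p_i = [23.25, 15.50, 23.25]
χ² = (26−23.25)²/23.25 + (22−15.50)²/15.50 + (14−23.25)²/23.25 = 6.7312
df = 2
p-value (upper-tail) = 0.03454
At α=0.05: p < α → reject H₀

reject H₀: yes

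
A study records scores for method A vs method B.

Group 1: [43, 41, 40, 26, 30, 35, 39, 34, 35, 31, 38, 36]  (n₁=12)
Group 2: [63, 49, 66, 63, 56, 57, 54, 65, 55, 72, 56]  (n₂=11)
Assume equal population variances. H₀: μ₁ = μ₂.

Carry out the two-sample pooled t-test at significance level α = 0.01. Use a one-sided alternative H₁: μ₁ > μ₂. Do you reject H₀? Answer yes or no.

x̄₁=35.667, s₁=4.942, n₁=12
x̄₂=59.636, s₂=6.667, n₂=11
s_p² = [11·4.942² + 10·6.667²]/21 = 33.9625
SE = √(s_p²·(1/12+1/11)) = 2.4326
t = (35.667−59.636)/2.4326 = -9.8534
df = 21
p-value (one-sided, H₁ greater) = 1.00000
At α=0.01: p ≥ α → fail to reject H₀

reject H₀: no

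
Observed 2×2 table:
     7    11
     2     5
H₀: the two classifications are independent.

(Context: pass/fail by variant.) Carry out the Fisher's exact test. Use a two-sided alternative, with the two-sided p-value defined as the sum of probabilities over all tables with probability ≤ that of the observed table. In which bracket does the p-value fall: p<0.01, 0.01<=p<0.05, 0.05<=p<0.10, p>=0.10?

p-value bracket: p>=0.10

Margins: r₁=18, r₂=7, c₁=9, c₂=16, n=25
p_obs = C(18,7)·C(7,2)/C(25,9); sum pmf over tables with pmf ≤ p_obs
p-value (two-sided) = 1.00000
→ bracket: p>=0.10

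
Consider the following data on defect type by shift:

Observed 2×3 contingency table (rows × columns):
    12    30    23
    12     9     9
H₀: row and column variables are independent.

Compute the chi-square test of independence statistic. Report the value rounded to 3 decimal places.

Row totals [65, 30], col totals [24, 39, 32], n=95
χ² = (12−16.42)²/16.42 + (30−26.68)²/26.68 + (23−21.89)²/21.89 + (12−7.58)²/7.58 + (9−12.32)²/12.32 + (9−10.11)²/10.11 = 5.2506
df = 2

test statistic = 5.251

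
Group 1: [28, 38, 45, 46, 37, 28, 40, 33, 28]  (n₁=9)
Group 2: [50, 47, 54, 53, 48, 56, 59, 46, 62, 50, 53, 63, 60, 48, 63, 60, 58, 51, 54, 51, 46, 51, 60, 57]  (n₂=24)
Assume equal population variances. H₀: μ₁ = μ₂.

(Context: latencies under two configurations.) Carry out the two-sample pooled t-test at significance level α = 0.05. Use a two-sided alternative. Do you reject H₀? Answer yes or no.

reject H₀: yes

x̄₁=35.889, s₁=7.097, n₁=9
x̄₂=54.167, s₂=5.506, n₂=24
s_p² = [8·7.097² + 23·5.506²]/31 = 35.4910
SE = √(s_p²·(1/9+1/24)) = 2.3286
t = (35.889−54.167)/2.3286 = -7.8494
df = 31
p-value (two-sided) = 0.00000
At α=0.05: p < α → reject H₀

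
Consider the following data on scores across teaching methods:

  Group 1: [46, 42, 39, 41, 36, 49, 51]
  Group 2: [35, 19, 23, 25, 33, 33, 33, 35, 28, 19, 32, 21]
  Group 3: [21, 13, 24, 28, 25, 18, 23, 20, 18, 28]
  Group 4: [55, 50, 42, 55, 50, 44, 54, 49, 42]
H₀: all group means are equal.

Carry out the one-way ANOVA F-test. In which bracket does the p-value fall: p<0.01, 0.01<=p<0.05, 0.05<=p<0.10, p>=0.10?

Group means [43.43, 28.00, 21.80, 49.00], grand mean 34.184
SSB = Σnᵢ(x̄ᵢ−x̄)² = 4566.396; SSW = ΣΣ(x−x̄ᵢ)² = 1037.314
MSB = 4566.396/3 = 1522.1321; MSW = 1037.314/34 = 30.5092
F = MSB/MSW = 49.8908
df = (3, 34)
p-value (upper-tail) = 0.00000
→ bracket: p<0.01

p-value bracket: p<0.01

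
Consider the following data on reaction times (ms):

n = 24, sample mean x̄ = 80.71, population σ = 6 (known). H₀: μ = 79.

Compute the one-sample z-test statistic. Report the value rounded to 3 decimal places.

SE = σ/√n = 6/√24 = 1.2247
z = (x̄−μ₀)/SE = (80.71−79)/1.2247 = 1.3962

test statistic = 1.396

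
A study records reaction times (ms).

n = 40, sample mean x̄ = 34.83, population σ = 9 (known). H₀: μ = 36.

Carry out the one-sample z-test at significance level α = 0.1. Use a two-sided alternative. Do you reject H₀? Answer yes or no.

SE = σ/√n = 9/√40 = 1.4230
z = (x̄−μ₀)/SE = (34.83−36)/1.4230 = -0.8222
p-value (two-sided) = 0.41097
At α=0.1: p ≥ α → fail to reject H₀

reject H₀: no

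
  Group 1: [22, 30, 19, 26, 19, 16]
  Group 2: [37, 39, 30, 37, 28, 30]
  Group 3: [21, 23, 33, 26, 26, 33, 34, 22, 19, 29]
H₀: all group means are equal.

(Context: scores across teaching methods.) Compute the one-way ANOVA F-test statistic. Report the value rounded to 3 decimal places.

test statistic = 7.526

Group means [22.00, 33.50, 26.60], grand mean 27.227
SSB = Σnᵢ(x̄ᵢ−x̄)² = 403.964; SSW = ΣΣ(x−x̄ᵢ)² = 509.900
MSB = 403.964/2 = 201.9818; MSW = 509.900/19 = 26.8368
F = MSB/MSW = 7.5263
df = (2, 19)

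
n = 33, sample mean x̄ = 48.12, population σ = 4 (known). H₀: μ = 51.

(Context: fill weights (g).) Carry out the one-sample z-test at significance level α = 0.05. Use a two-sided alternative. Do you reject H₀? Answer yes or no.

SE = σ/√n = 4/√33 = 0.6963
z = (x̄−μ₀)/SE = (48.12−51)/0.6963 = -4.1361
p-value (two-sided) = 0.00004
At α=0.05: p < α → reject H₀

reject H₀: yes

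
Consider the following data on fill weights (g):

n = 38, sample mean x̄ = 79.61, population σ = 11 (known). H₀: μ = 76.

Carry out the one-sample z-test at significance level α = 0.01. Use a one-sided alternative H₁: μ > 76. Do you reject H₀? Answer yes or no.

SE = σ/√n = 11/√38 = 1.7844
z = (x̄−μ₀)/SE = (79.61−76)/1.7844 = 2.0230
p-value (one-sided, H₁ greater) = 0.02153
At α=0.01: p ≥ α → fail to reject H₀

reject H₀: no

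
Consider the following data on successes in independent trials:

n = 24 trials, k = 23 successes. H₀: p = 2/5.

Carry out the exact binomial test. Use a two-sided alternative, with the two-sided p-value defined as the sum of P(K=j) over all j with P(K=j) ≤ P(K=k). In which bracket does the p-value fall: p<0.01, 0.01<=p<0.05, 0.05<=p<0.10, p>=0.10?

p-value bracket: p<0.01

Exact binomial: n=24, k=23, p₀=2/5=0.4000
P(X=j) = C(n,j)·p₀^j·(1−p₀)^(n−j); p = Σ P(X=j) over j with P(X=j) ≤ P(X=23)
p-value (two-sided) = 0.00000
→ bracket: p<0.01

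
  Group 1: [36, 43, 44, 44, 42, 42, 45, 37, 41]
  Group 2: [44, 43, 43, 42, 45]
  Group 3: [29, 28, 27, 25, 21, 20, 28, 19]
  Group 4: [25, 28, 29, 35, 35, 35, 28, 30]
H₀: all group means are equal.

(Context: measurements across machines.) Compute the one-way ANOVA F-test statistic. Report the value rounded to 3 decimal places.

Group means [41.56, 43.40, 24.62, 30.62], grand mean 34.433
SSB = Σnᵢ(x̄ᵢ−x̄)² = 1744.194; SSW = ΣΣ(x−x̄ᵢ)² = 303.172
MSB = 1744.194/3 = 581.3981; MSW = 303.172/26 = 11.6605
F = MSB/MSW = 49.8606
df = (3, 26)

test statistic = 49.861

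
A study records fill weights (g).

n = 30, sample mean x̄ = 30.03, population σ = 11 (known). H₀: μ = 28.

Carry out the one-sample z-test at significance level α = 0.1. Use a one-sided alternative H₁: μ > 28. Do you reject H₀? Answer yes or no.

reject H₀: no

SE = σ/√n = 11/√30 = 2.0083
z = (x̄−μ₀)/SE = (30.03−28)/2.0083 = 1.0108
p-value (one-sided, H₁ greater) = 0.15606
At α=0.1: p ≥ α → fail to reject H₀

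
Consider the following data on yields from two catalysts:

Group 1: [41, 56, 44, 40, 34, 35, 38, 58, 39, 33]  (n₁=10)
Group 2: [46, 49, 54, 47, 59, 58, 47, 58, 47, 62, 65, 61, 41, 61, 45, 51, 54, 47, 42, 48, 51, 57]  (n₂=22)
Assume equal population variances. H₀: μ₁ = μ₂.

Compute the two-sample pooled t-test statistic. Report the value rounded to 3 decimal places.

test statistic = -3.652

x̄₁=41.800, s₁=8.690, n₁=10
x̄₂=52.273, s₂=6.957, n₂=22
s_p² = [9·8.690² + 21·6.957²]/30 = 56.5321
SE = √(s_p²·(1/10+1/22)) = 2.8676
t = (41.800−52.273)/2.8676 = -3.6521
df = 30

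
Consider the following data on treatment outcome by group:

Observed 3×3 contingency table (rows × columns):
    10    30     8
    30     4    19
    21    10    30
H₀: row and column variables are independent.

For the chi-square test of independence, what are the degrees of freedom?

degrees of freedom = 4

df = (r−1)(c−1) = (3−1)·(3−1) = 4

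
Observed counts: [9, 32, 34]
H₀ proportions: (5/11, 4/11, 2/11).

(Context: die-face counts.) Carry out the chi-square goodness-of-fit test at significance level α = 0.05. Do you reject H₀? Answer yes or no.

n = 75; E_i = n·p_i = [34.09, 27.27, 13.64]
χ² = (9−34.09)²/34.09 + (32−27.27)²/27.27 + (34−13.64)²/13.64 = 49.6960
df = 2
p-value (upper-tail) = 0.00000
At α=0.05: p < α → reject H₀

reject H₀: yes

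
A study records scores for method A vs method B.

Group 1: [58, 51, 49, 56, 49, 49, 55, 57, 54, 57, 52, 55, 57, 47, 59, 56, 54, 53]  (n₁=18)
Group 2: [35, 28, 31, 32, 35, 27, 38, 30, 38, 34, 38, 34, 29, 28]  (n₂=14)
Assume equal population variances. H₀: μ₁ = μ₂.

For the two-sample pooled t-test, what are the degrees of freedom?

df = n₁ + n₂ − 2 = 18 + 14 − 2 = 30

degrees of freedom = 30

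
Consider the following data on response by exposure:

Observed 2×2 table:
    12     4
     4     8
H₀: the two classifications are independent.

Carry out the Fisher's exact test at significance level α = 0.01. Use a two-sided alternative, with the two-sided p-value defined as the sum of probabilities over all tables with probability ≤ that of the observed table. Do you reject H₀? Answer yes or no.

Margins: r₁=16, r₂=12, c₁=16, c₂=12, n=28
p_obs = C(16,12)·C(12,4)/C(28,16); sum pmf over tables with pmf ≤ p_obs
p-value (two-sided) = 0.05309
At α=0.01: p ≥ α → fail to reject H₀

reject H₀: no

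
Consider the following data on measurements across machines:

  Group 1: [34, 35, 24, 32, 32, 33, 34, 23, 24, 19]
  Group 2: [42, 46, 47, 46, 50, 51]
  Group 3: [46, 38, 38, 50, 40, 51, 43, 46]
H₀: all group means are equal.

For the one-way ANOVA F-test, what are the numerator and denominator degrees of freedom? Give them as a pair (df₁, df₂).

k = 3 groups, N = 24 total
df = (k−1, N−k) = (3−1, 24−3) = (2, 21)

degrees of freedom = [2, 21]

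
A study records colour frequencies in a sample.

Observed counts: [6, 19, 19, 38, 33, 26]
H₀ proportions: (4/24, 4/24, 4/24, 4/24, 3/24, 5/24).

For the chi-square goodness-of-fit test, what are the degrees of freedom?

degrees of freedom = 5

df = k − 1 = 6 − 1 = 5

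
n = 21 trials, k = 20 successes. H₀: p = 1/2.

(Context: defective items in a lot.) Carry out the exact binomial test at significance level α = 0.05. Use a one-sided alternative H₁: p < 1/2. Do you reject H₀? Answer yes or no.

reject H₀: no

Exact binomial: n=21, k=20, p₀=1/2=0.5000
P(X≤20) from Σ C(n,i)·p₀^i·(1−p₀)^(n−i)
p-value (one-sided, H₁ less) = 1.00000
At α=0.05: p ≥ α → fail to reject H₀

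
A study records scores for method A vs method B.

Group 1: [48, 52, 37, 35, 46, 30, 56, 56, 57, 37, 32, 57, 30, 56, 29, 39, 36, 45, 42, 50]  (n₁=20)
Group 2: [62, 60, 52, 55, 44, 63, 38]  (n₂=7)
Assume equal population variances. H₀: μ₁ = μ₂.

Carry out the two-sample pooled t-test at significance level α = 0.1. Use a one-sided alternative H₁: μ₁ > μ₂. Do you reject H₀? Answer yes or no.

reject H₀: no

x̄₁=43.500, s₁=10.050, n₁=20
x̄₂=53.429, s₂=9.484, n₂=7
s_p² = [19·10.050² + 6·9.484²]/25 = 98.3486
SE = √(s_p²·(1/20+1/7)) = 4.3551
t = (43.500−53.429)/4.3551 = -2.2797
df = 25
p-value (one-sided, H₁ greater) = 0.98429
At α=0.1: p ≥ α → fail to reject H₀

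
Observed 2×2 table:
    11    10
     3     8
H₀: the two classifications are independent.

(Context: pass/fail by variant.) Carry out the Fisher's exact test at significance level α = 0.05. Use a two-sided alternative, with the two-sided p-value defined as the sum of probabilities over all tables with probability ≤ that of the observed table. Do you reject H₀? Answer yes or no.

Margins: r₁=21, r₂=11, c₁=14, c₂=18, n=32
p_obs = C(21,11)·C(11,3)/C(32,14); sum pmf over tables with pmf ≤ p_obs
p-value (two-sided) = 0.26564
At α=0.05: p ≥ α → fail to reject H₀

reject H₀: no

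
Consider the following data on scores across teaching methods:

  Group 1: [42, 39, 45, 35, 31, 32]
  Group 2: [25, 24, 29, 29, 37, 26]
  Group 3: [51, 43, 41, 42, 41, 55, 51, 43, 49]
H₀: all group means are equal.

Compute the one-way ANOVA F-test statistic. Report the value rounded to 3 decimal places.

Group means [37.33, 28.33, 46.22], grand mean 38.571
SSB = Σnᵢ(x̄ᵢ−x̄)² = 1164.921; SSW = ΣΣ(x−x̄ᵢ)² = 492.222
MSB = 1164.921/2 = 582.4603; MSW = 492.222/18 = 27.3457
F = MSB/MSW = 21.2999
df = (2, 18)

test statistic = 21.300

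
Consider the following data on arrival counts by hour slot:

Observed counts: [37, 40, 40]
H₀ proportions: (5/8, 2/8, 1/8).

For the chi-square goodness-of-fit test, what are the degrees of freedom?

degrees of freedom = 2

df = k − 1 = 3 − 1 = 2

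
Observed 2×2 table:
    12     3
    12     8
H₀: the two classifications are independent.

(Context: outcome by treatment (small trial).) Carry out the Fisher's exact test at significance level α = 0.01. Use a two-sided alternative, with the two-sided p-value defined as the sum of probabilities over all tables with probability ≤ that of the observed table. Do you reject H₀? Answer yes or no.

reject H₀: no

Margins: r₁=15, r₂=20, c₁=24, c₂=11, n=35
p_obs = C(15,12)·C(20,12)/C(35,24); sum pmf over tables with pmf ≤ p_obs
p-value (two-sided) = 0.28142
At α=0.01: p ≥ α → fail to reject H₀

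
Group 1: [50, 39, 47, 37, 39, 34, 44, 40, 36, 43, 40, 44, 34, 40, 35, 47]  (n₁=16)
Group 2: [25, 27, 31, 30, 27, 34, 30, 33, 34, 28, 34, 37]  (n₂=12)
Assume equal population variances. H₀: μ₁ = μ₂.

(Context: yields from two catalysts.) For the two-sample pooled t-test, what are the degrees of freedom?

df = n₁ + n₂ − 2 = 16 + 12 − 2 = 26

degrees of freedom = 26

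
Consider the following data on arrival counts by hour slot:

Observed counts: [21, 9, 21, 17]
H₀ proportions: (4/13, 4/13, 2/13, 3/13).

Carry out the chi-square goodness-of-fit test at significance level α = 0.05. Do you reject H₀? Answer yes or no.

n = 68; E_i = n·p_i = [20.92, 20.92, 10.46, 15.69]
χ² = (21−20.92)²/20.92 + (9−20.92)²/20.92 + (21−10.46)²/10.46 + (17−15.69)²/15.69 = 17.5196
df = 3
p-value (upper-tail) = 0.00055
At α=0.05: p < α → reject H₀

reject H₀: yes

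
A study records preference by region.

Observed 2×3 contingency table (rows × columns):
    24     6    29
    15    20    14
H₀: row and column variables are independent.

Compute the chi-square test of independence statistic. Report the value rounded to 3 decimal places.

test statistic = 14.042

Row totals [59, 49], col totals [39, 26, 43], n=108
χ² = (24−21.31)²/21.31 + (6−14.20)²/14.20 + (29−23.49)²/23.49 + (15−17.69)²/17.69 + (20−11.80)²/11.80 + (14−19.51)²/19.51 = 14.0424
df = 2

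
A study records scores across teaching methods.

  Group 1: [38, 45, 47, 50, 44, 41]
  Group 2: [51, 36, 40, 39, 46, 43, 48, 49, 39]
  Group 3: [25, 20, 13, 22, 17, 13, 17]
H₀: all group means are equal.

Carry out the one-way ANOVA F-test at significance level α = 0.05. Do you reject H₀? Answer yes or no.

Group means [44.17, 43.44, 18.14], grand mean 35.591
SSB = Σnᵢ(x̄ᵢ−x̄)² = 3127.405; SSW = ΣΣ(x−x̄ᵢ)² = 433.913
MSB = 3127.405/2 = 1563.7027; MSW = 433.913/19 = 22.8375
F = MSB/MSW = 68.4708
df = (2, 19)
p-value (upper-tail) = 0.00000
At α=0.05: p < α → reject H₀

reject H₀: yes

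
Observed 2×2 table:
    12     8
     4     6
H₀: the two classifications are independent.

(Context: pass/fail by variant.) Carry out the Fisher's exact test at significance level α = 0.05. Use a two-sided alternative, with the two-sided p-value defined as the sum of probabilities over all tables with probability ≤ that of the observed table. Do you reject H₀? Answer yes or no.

reject H₀: no

Margins: r₁=20, r₂=10, c₁=16, c₂=14, n=30
p_obs = C(20,12)·C(10,4)/C(30,16); sum pmf over tables with pmf ≤ p_obs
p-value (two-sided) = 0.44215
At α=0.05: p ≥ α → fail to reject H₀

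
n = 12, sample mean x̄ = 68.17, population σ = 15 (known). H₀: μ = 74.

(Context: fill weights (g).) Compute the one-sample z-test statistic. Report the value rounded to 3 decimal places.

SE = σ/√n = 15/√12 = 4.3301
z = (x̄−μ₀)/SE = (68.17−74)/4.3301 = -1.3464

test statistic = -1.346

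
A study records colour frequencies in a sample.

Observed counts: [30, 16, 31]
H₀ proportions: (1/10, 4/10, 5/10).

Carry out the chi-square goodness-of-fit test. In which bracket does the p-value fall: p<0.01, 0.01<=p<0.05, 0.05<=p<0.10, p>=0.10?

p-value bracket: p<0.01

n = 77; E_i = n·p_i = [7.70, 30.80, 38.50]
χ² = (30−7.70)²/7.70 + (16−30.80)²/30.80 + (31−38.50)²/38.50 = 73.1558
df = 2
p-value (upper-tail) = 0.00000
→ bracket: p<0.01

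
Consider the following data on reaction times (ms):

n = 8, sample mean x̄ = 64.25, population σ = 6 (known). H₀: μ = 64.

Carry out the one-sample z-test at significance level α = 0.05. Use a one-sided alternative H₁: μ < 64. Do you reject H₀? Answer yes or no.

SE = σ/√n = 6/√8 = 2.1213
z = (x̄−μ₀)/SE = (64.25−64)/2.1213 = 0.1179
p-value (one-sided, H₁ less) = 0.54691
At α=0.05: p ≥ α → fail to reject H₀

reject H₀: no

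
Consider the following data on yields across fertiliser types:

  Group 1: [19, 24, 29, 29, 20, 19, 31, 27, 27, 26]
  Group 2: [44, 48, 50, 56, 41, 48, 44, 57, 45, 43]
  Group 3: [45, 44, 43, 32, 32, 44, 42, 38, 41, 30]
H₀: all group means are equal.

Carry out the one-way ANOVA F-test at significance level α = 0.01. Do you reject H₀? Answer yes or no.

Group means [25.10, 47.60, 39.10], grand mean 37.267
SSB = Σnᵢ(x̄ᵢ−x̄)² = 2581.667; SSW = ΣΣ(x−x̄ᵢ)² = 732.200
MSB = 2581.667/2 = 1290.8333; MSW = 732.200/27 = 27.1185
F = MSB/MSW = 47.5997
df = (2, 27)
p-value (upper-tail) = 0.00000
At α=0.01: p < α → reject H₀

reject H₀: yes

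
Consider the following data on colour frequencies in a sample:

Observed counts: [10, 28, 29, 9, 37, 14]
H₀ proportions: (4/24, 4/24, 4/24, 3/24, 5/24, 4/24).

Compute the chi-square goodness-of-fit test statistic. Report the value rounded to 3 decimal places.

n = 127; E_i = n·p_i = [21.17, 21.17, 21.17, 15.88, 26.46, 21.17]
χ² = (10−21.17)²/21.17 + (28−21.17)²/21.17 + (29−21.17)²/21.17 + (9−15.88)²/15.88 + (37−26.46)²/26.46 + (14−21.17)²/21.17 = 20.6000
df = 5

test statistic = 20.600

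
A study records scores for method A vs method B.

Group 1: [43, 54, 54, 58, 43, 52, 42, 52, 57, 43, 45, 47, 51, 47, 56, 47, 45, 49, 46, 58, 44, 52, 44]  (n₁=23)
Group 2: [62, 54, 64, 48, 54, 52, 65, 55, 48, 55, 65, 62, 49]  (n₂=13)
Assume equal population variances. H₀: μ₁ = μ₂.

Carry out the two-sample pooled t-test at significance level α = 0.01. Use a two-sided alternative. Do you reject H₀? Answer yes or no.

reject H₀: yes

x̄₁=49.087, s₁=5.291, n₁=23
x̄₂=56.385, s₂=6.449, n₂=13
s_p² = [22·5.291² + 12·6.449²]/34 = 32.7913
SE = √(s_p²·(1/23+1/13)) = 1.9870
t = (49.087−56.385)/1.9870 = -3.6727
df = 34
p-value (two-sided) = 0.00082
At α=0.01: p < α → reject H₀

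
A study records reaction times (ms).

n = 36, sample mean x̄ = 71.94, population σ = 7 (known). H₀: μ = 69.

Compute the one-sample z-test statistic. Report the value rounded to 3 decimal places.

test statistic = 2.520

SE = σ/√n = 7/√36 = 1.1667
z = (x̄−μ₀)/SE = (71.94−69)/1.1667 = 2.5200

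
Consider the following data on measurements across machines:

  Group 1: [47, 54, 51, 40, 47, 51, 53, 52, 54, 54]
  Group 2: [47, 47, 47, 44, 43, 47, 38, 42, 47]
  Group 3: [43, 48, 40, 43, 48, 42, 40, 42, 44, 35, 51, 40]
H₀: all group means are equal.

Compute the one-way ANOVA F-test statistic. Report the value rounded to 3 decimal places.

test statistic = 9.175

Group means [50.30, 44.67, 43.00], grand mean 45.839
SSB = Σnᵢ(x̄ᵢ−x̄)² = 308.094; SSW = ΣΣ(x−x̄ᵢ)² = 470.100
MSB = 308.094/2 = 154.0468; MSW = 470.100/28 = 16.7893
F = MSB/MSW = 9.1753
df = (2, 28)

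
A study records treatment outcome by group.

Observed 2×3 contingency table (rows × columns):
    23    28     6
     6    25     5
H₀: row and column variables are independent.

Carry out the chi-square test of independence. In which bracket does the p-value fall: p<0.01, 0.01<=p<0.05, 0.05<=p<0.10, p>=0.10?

Row totals [57, 36], col totals [29, 53, 11], n=93
χ² = (23−17.77)²/17.77 + (28−32.48)²/32.48 + (6−6.74)²/6.74 + (6−11.23)²/11.23 + (25−20.52)²/20.52 + (5−4.26)²/4.26 = 5.7790
df = 2
p-value (upper-tail) = 0.05561
→ bracket: 0.05<=p<0.10

p-value bracket: 0.05<=p<0.10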